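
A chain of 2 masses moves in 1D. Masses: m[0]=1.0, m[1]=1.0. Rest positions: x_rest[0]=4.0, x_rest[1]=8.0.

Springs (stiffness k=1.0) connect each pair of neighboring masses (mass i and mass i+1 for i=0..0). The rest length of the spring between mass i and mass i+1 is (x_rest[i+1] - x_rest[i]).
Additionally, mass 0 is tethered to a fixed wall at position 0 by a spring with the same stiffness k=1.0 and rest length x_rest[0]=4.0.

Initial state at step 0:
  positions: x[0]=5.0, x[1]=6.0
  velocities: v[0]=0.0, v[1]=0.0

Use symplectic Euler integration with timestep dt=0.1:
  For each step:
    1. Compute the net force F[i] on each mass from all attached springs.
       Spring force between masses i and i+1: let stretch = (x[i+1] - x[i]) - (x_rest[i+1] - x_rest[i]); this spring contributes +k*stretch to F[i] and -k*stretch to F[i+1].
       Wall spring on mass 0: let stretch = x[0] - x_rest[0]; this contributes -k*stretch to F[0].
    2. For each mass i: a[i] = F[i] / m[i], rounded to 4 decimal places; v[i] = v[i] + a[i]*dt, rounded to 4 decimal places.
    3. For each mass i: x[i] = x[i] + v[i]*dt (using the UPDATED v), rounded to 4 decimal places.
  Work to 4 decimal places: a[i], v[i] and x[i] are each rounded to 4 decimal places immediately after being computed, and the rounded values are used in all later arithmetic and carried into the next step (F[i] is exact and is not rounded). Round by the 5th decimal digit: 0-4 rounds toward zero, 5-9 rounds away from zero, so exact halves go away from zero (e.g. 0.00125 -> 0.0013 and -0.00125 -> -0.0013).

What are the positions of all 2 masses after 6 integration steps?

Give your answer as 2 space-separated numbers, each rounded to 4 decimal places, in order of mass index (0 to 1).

Step 0: x=[5.0000 6.0000] v=[0.0000 0.0000]
Step 1: x=[4.9600 6.0300] v=[-0.4000 0.3000]
Step 2: x=[4.8811 6.0893] v=[-0.7890 0.5930]
Step 3: x=[4.7655 6.1765] v=[-1.1563 0.8722]
Step 4: x=[4.6163 6.2896] v=[-1.4918 1.1311]
Step 5: x=[4.4377 6.4260] v=[-1.7861 1.3638]
Step 6: x=[4.2346 6.5825] v=[-2.0310 1.5650]

Answer: 4.2346 6.5825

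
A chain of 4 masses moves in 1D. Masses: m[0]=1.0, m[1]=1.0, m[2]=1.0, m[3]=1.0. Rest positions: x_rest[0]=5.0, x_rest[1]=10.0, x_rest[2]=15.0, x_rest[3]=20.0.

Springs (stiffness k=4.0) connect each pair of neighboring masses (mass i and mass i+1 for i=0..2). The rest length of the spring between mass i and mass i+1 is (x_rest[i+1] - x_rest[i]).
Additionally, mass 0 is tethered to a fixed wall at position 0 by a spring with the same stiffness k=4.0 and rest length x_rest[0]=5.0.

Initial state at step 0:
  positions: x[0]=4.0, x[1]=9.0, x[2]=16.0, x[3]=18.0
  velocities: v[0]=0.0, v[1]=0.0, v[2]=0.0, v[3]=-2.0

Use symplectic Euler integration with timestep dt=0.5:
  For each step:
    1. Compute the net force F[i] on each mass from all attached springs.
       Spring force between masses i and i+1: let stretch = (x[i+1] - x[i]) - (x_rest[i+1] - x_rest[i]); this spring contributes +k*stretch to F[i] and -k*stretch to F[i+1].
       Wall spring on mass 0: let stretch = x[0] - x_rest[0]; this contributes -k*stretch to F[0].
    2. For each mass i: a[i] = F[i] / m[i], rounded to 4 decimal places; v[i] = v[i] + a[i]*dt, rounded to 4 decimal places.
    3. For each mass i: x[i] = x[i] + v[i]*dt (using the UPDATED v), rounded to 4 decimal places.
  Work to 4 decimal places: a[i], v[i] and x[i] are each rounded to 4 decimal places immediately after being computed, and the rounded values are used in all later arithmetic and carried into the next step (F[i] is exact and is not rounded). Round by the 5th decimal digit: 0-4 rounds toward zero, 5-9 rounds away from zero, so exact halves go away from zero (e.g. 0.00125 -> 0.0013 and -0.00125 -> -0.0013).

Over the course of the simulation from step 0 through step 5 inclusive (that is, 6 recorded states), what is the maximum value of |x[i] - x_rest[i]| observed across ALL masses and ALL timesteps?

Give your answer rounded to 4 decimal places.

Answer: 4.0000

Derivation:
Step 0: x=[4.0000 9.0000 16.0000 18.0000] v=[0.0000 0.0000 0.0000 -2.0000]
Step 1: x=[5.0000 11.0000 11.0000 20.0000] v=[2.0000 4.0000 -10.0000 4.0000]
Step 2: x=[7.0000 7.0000 15.0000 18.0000] v=[4.0000 -8.0000 8.0000 -4.0000]
Step 3: x=[2.0000 11.0000 14.0000 18.0000] v=[-10.0000 8.0000 -2.0000 0.0000]
Step 4: x=[4.0000 9.0000 14.0000 19.0000] v=[4.0000 -4.0000 0.0000 2.0000]
Step 5: x=[7.0000 7.0000 14.0000 20.0000] v=[6.0000 -4.0000 0.0000 2.0000]
Max displacement = 4.0000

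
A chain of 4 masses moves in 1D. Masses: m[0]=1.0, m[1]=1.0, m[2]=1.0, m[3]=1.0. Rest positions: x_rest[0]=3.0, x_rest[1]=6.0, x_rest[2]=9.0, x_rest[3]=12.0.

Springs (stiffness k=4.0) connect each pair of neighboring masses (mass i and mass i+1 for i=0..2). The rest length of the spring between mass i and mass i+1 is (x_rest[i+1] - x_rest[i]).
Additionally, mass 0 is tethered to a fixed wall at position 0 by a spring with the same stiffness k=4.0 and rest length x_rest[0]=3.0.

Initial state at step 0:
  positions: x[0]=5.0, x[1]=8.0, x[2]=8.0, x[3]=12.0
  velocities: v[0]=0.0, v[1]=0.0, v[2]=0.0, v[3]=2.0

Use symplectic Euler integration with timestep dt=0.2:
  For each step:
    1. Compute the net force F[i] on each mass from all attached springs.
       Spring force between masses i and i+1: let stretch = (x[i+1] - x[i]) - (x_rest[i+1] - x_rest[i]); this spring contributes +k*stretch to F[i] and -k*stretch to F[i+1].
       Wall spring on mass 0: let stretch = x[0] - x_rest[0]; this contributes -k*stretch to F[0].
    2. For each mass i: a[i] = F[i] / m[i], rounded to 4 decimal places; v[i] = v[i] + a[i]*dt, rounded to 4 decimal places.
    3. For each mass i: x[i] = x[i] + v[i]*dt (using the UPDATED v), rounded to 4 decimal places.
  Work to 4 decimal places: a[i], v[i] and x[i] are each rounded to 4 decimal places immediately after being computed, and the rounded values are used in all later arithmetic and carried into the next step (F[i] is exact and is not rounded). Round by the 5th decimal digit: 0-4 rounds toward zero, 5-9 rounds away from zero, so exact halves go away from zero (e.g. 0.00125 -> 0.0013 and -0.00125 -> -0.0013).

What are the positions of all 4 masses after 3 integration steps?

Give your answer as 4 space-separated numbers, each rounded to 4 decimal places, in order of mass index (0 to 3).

Step 0: x=[5.0000 8.0000 8.0000 12.0000] v=[0.0000 0.0000 0.0000 2.0000]
Step 1: x=[4.6800 7.5200 8.6400 12.2400] v=[-1.6000 -2.4000 3.2000 1.2000]
Step 2: x=[4.0656 6.7648 9.6768 12.3840] v=[-3.0720 -3.7760 5.1840 0.7200]
Step 3: x=[3.2326 6.0436 10.6808 12.5748] v=[-4.1651 -3.6058 5.0202 0.9542]

Answer: 3.2326 6.0436 10.6808 12.5748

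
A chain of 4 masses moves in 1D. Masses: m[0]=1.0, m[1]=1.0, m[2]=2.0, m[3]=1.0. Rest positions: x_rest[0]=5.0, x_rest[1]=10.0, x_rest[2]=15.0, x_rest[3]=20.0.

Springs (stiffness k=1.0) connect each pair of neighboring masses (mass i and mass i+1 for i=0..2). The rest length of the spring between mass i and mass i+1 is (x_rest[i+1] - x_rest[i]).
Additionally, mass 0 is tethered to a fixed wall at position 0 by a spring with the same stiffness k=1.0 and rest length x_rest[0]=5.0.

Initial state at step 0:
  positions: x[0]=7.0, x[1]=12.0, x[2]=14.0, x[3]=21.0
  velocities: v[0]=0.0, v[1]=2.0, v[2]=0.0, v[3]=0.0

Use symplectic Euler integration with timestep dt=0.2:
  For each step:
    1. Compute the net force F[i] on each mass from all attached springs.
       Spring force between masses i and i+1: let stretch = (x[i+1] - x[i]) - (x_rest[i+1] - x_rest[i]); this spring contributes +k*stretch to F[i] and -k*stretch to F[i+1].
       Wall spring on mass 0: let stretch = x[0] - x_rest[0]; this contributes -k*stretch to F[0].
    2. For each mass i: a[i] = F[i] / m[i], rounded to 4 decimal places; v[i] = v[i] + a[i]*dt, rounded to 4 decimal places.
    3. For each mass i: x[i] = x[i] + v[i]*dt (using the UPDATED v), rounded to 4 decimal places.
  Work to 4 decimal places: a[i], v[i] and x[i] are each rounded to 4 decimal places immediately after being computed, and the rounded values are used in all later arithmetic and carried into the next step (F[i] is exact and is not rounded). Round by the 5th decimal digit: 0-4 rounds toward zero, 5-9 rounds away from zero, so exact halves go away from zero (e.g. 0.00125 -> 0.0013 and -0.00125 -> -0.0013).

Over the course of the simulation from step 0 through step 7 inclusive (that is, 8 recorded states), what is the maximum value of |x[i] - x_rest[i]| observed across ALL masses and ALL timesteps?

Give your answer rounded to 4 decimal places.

Step 0: x=[7.0000 12.0000 14.0000 21.0000] v=[0.0000 2.0000 0.0000 0.0000]
Step 1: x=[6.9200 12.2800 14.1000 20.9200] v=[-0.4000 1.4000 0.5000 -0.4000]
Step 2: x=[6.7776 12.4184 14.3000 20.7672] v=[-0.7120 0.6920 1.0000 -0.7640]
Step 3: x=[6.5897 12.4064 14.5917 20.5557] v=[-0.9394 -0.0598 1.4586 -1.0574]
Step 4: x=[6.3709 12.2492 14.9590 20.3057] v=[-1.0940 -0.7861 1.8365 -1.2502]
Step 5: x=[6.1324 11.9652 15.3790 20.0418] v=[-1.1925 -1.4198 2.1002 -1.3195]
Step 6: x=[5.8819 11.5845 15.8240 19.7914] v=[-1.2524 -1.9036 2.2251 -1.2521]
Step 7: x=[5.6242 11.1453 16.2636 19.5823] v=[-1.2883 -2.1962 2.1979 -1.0456]
Max displacement = 2.4184

Answer: 2.4184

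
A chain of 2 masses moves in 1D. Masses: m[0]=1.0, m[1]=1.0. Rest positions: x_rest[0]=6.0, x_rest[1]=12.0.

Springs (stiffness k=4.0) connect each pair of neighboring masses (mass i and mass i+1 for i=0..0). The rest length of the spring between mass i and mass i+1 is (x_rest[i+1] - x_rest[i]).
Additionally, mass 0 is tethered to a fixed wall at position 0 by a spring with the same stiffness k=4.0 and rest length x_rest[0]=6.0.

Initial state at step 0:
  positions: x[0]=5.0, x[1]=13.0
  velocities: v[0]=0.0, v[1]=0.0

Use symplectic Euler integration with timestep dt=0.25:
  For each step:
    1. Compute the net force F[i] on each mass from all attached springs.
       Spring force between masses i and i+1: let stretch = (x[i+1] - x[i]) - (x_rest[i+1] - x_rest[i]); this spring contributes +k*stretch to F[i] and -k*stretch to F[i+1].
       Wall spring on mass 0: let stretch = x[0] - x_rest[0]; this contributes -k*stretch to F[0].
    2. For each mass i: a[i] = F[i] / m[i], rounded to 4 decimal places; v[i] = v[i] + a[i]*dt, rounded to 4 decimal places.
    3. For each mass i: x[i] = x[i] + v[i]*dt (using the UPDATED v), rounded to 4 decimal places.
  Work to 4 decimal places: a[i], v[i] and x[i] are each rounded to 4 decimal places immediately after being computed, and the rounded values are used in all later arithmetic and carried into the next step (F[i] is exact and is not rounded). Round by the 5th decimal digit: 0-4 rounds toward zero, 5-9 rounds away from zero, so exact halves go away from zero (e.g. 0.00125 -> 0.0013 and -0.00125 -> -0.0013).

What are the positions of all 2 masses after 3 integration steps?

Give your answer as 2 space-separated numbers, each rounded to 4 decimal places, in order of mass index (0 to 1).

Step 0: x=[5.0000 13.0000] v=[0.0000 0.0000]
Step 1: x=[5.7500 12.5000] v=[3.0000 -2.0000]
Step 2: x=[6.7500 11.8125] v=[4.0000 -2.7500]
Step 3: x=[7.3281 11.3594] v=[2.3125 -1.8125]

Answer: 7.3281 11.3594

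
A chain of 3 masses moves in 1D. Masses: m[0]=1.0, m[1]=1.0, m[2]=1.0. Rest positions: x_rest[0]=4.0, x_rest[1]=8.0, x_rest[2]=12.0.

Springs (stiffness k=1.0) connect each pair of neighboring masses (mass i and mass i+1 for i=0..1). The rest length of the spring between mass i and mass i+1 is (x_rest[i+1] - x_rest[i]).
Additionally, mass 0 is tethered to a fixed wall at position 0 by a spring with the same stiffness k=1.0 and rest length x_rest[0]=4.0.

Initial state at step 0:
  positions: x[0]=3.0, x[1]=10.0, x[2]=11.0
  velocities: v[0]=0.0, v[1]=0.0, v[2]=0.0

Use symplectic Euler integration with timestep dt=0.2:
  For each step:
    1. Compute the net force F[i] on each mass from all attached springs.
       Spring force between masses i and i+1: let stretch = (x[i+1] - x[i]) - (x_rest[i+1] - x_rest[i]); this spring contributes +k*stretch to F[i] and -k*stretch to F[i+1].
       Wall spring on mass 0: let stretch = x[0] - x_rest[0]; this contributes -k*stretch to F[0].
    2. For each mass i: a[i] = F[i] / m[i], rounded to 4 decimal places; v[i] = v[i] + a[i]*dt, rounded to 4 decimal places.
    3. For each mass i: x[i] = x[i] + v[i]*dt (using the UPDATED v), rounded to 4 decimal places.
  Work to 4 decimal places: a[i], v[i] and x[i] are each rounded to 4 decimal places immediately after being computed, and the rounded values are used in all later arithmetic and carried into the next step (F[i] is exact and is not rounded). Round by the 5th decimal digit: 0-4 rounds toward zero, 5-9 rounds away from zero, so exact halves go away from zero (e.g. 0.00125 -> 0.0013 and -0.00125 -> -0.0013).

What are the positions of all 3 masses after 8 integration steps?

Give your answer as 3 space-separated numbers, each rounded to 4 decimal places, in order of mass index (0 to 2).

Step 0: x=[3.0000 10.0000 11.0000] v=[0.0000 0.0000 0.0000]
Step 1: x=[3.1600 9.7600 11.1200] v=[0.8000 -1.2000 0.6000]
Step 2: x=[3.4576 9.3104 11.3456] v=[1.4880 -2.2480 1.1280]
Step 3: x=[3.8510 8.7081 11.6498] v=[1.9670 -3.0115 1.5210]
Step 4: x=[4.2846 8.0292 11.9963] v=[2.1682 -3.3946 1.7327]
Step 5: x=[4.6966 7.3592 12.3442] v=[2.0602 -3.3501 1.7393]
Step 6: x=[5.0273 6.7821 12.6527] v=[1.6534 -2.8856 1.5423]
Step 7: x=[5.2271 6.3696 12.8863] v=[0.9989 -2.0624 1.1682]
Step 8: x=[5.2635 6.1721 13.0193] v=[0.1820 -0.9876 0.6649]

Answer: 5.2635 6.1721 13.0193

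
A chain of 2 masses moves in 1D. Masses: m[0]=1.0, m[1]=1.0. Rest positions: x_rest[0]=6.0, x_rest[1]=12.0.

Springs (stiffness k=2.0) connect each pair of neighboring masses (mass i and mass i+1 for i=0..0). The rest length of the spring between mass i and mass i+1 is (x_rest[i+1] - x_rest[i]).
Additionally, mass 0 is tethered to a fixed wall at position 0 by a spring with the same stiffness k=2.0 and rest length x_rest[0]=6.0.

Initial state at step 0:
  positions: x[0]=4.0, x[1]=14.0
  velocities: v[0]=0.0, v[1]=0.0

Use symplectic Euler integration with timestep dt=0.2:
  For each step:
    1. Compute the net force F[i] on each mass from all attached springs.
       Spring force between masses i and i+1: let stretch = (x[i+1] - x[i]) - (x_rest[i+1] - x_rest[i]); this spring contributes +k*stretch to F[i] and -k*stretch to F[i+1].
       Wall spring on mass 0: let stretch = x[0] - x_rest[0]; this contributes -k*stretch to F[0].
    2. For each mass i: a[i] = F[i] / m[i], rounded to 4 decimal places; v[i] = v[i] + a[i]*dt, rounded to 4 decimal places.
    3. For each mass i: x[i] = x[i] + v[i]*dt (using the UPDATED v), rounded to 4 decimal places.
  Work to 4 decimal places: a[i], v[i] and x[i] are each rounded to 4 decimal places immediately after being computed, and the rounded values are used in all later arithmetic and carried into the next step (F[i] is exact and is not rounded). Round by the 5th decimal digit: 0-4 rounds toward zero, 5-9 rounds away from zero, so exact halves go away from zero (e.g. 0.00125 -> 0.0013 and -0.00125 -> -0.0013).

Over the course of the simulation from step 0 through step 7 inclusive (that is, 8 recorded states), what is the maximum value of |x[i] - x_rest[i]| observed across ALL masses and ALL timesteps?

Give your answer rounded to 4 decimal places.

Answer: 2.5258

Derivation:
Step 0: x=[4.0000 14.0000] v=[0.0000 0.0000]
Step 1: x=[4.4800 13.6800] v=[2.4000 -1.6000]
Step 2: x=[5.3376 13.1040] v=[4.2880 -2.8800]
Step 3: x=[6.3895 12.3867] v=[5.2595 -3.5866]
Step 4: x=[7.4100 11.6696] v=[5.1026 -3.5855]
Step 5: x=[8.1785 11.0917] v=[3.8424 -2.8893]
Step 6: x=[8.5258 10.7608] v=[1.7363 -1.6546]
Step 7: x=[8.3698 10.7311] v=[-0.7800 -0.1486]
Max displacement = 2.5258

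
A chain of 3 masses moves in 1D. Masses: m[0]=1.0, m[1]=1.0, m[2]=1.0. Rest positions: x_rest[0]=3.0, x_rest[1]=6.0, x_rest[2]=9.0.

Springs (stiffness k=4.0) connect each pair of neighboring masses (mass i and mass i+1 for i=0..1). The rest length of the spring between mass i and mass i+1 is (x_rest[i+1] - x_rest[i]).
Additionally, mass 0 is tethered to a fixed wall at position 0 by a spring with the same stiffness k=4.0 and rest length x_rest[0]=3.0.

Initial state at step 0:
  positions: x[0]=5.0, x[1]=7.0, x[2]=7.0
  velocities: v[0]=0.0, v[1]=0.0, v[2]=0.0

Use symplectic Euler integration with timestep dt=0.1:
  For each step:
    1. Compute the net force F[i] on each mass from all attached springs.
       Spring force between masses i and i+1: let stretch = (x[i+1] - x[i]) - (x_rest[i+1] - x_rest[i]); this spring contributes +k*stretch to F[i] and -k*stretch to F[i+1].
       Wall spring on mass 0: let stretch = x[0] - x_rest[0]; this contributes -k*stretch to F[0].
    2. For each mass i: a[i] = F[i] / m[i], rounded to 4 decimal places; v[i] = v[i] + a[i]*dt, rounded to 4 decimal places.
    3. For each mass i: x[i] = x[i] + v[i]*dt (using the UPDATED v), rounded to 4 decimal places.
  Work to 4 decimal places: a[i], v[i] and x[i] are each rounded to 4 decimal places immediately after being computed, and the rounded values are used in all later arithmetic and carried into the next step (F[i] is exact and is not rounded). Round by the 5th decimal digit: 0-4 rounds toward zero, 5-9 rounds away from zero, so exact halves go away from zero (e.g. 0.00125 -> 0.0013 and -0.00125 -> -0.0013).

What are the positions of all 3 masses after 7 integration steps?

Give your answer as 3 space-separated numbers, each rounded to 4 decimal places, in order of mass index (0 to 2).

Answer: 2.3924 5.4547 9.4656

Derivation:
Step 0: x=[5.0000 7.0000 7.0000] v=[0.0000 0.0000 0.0000]
Step 1: x=[4.8800 6.9200 7.1200] v=[-1.2000 -0.8000 1.2000]
Step 2: x=[4.6464 6.7664 7.3520] v=[-2.3360 -1.5360 2.3200]
Step 3: x=[4.3117 6.5514 7.6806] v=[-3.3466 -2.1498 3.2858]
Step 4: x=[3.8942 6.2920 8.0840] v=[-4.1754 -2.5940 4.0341]
Step 5: x=[3.4168 6.0084 8.5357] v=[-4.7740 -2.8363 4.5173]
Step 6: x=[2.9064 5.7222 9.0063] v=[-5.1041 -2.8620 4.7064]
Step 7: x=[2.3924 5.4547 9.4656] v=[-5.1403 -2.6747 4.5928]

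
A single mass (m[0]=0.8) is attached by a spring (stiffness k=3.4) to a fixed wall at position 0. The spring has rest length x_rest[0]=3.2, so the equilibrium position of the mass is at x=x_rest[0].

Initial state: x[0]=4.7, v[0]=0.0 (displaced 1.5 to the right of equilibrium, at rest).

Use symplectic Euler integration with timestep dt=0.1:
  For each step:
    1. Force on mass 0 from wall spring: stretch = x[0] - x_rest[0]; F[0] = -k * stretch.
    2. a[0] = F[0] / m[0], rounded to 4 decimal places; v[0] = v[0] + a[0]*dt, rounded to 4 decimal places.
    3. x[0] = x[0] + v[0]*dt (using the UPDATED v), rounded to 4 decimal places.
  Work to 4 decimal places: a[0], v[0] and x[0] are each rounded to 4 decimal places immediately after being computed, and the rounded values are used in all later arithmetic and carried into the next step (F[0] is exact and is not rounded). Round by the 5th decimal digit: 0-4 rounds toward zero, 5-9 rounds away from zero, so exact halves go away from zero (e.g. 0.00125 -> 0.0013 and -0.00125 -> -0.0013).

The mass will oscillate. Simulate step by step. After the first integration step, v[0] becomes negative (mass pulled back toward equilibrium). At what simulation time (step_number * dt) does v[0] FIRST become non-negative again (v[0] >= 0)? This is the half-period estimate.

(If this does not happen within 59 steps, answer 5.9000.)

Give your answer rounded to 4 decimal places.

Answer: 1.6000

Derivation:
Step 0: x=[4.7000] v=[0.0000]
Step 1: x=[4.6363] v=[-0.6375]
Step 2: x=[4.5115] v=[-1.2479]
Step 3: x=[4.3310] v=[-1.8053]
Step 4: x=[4.1024] v=[-2.2860]
Step 5: x=[3.8355] v=[-2.6695]
Step 6: x=[3.5415] v=[-2.9396]
Step 7: x=[3.2330] v=[-3.0847]
Step 8: x=[2.9231] v=[-3.0987]
Step 9: x=[2.6250] v=[-2.9810]
Step 10: x=[2.3513] v=[-2.7366]
Step 11: x=[2.1137] v=[-2.3759]
Step 12: x=[1.9223] v=[-1.9142]
Step 13: x=[1.7852] v=[-1.3712]
Step 14: x=[1.7082] v=[-0.7699]
Step 15: x=[1.6946] v=[-0.1359]
Step 16: x=[1.7450] v=[0.5039]
First v>=0 after going negative at step 16, time=1.6000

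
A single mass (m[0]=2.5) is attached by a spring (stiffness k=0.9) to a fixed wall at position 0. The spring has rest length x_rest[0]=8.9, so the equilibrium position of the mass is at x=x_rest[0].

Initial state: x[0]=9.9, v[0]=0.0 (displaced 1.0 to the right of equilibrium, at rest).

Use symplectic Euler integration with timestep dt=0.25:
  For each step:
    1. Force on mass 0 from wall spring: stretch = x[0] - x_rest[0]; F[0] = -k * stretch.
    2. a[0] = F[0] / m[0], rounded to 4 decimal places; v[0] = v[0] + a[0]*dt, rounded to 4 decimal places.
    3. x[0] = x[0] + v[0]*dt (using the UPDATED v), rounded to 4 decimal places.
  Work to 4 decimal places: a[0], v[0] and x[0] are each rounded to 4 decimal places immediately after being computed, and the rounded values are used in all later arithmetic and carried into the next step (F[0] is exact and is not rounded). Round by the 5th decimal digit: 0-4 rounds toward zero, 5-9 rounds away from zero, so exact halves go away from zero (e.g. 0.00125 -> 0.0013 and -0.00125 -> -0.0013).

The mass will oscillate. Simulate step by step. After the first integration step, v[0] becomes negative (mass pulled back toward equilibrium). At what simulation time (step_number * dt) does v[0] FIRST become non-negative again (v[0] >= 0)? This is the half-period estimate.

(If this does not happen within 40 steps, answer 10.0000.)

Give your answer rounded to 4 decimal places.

Answer: 5.2500

Derivation:
Step 0: x=[9.9000] v=[0.0000]
Step 1: x=[9.8775] v=[-0.0900]
Step 2: x=[9.8330] v=[-0.1780]
Step 3: x=[9.7675] v=[-0.2620]
Step 4: x=[9.6825] v=[-0.3401]
Step 5: x=[9.5799] v=[-0.4105]
Step 6: x=[9.4620] v=[-0.4717]
Step 7: x=[9.3314] v=[-0.5223]
Step 8: x=[9.1911] v=[-0.5611]
Step 9: x=[9.0443] v=[-0.5873]
Step 10: x=[8.8942] v=[-0.6003]
Step 11: x=[8.7443] v=[-0.5998]
Step 12: x=[8.5979] v=[-0.5858]
Step 13: x=[8.4583] v=[-0.5586]
Step 14: x=[8.3286] v=[-0.5189]
Step 15: x=[8.2117] v=[-0.4675]
Step 16: x=[8.1103] v=[-0.4056]
Step 17: x=[8.0267] v=[-0.3345]
Step 18: x=[7.9627] v=[-0.2559]
Step 19: x=[7.9198] v=[-0.1716]
Step 20: x=[7.8990] v=[-0.0834]
Step 21: x=[7.9007] v=[0.0067]
First v>=0 after going negative at step 21, time=5.2500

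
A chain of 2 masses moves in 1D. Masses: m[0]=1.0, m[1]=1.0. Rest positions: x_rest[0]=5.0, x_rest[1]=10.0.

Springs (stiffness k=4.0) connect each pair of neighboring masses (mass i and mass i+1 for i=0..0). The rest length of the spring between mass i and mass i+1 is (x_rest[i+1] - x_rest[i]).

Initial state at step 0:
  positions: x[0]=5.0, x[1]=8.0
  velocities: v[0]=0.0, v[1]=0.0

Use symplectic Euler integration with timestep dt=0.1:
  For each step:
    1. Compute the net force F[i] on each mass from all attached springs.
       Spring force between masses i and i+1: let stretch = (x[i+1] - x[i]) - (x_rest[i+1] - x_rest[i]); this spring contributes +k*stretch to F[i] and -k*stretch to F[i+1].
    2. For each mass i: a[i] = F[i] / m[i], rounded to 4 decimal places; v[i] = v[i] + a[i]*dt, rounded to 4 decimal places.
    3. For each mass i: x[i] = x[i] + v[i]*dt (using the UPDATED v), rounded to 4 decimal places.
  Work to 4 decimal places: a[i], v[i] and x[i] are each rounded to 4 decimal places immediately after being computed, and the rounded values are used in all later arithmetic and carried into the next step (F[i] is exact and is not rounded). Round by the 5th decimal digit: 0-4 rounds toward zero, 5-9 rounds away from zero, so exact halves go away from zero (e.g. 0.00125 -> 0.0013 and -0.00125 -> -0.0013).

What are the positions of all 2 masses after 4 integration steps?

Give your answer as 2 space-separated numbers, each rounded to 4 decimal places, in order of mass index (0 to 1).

Answer: 4.2925 8.7075

Derivation:
Step 0: x=[5.0000 8.0000] v=[0.0000 0.0000]
Step 1: x=[4.9200 8.0800] v=[-0.8000 0.8000]
Step 2: x=[4.7664 8.2336] v=[-1.5360 1.5360]
Step 3: x=[4.5515 8.4485] v=[-2.1491 2.1491]
Step 4: x=[4.2925 8.7075] v=[-2.5903 2.5903]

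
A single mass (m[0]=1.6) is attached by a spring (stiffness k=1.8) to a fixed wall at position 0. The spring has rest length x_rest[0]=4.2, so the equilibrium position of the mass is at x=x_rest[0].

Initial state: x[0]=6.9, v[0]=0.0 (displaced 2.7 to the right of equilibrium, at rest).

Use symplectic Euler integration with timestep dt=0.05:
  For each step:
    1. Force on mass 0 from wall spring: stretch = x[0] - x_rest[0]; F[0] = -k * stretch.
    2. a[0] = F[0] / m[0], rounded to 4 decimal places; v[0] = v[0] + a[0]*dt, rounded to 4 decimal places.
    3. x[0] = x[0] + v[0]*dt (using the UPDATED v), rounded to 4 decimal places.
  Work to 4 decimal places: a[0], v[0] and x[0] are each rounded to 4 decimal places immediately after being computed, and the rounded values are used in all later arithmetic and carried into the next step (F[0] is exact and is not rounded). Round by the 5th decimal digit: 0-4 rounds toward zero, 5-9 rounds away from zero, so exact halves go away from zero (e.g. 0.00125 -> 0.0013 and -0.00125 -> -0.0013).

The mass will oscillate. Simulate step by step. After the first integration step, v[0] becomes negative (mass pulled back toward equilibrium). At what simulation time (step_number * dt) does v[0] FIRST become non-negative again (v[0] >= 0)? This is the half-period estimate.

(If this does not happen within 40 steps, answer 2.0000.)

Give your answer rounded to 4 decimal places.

Step 0: x=[6.9000] v=[0.0000]
Step 1: x=[6.8924] v=[-0.1519]
Step 2: x=[6.8772] v=[-0.3034]
Step 3: x=[6.8545] v=[-0.4540]
Step 4: x=[6.8243] v=[-0.6033]
Step 5: x=[6.7868] v=[-0.7509]
Step 6: x=[6.7420] v=[-0.8964]
Step 7: x=[6.6900] v=[-1.0394]
Step 8: x=[6.6310] v=[-1.1795]
Step 9: x=[6.5652] v=[-1.3162]
Step 10: x=[6.4927] v=[-1.4492]
Step 11: x=[6.4138] v=[-1.5782]
Step 12: x=[6.3287] v=[-1.7027]
Step 13: x=[6.2376] v=[-1.8224]
Step 14: x=[6.1408] v=[-1.9370]
Step 15: x=[6.0385] v=[-2.0462]
Step 16: x=[5.9310] v=[-2.1496]
Step 17: x=[5.8187] v=[-2.2470]
Step 18: x=[5.7018] v=[-2.3381]
Step 19: x=[5.5807] v=[-2.4226]
Step 20: x=[5.4557] v=[-2.5003]
Step 21: x=[5.3272] v=[-2.5709]
Step 22: x=[5.1955] v=[-2.6343]
Step 23: x=[5.0610] v=[-2.6903]
Step 24: x=[4.9241] v=[-2.7387]
Step 25: x=[4.7851] v=[-2.7794]
Step 26: x=[4.6445] v=[-2.8123]
Step 27: x=[4.5026] v=[-2.8373]
Step 28: x=[4.3599] v=[-2.8543]
Step 29: x=[4.2167] v=[-2.8633]
Step 30: x=[4.0735] v=[-2.8642]
Step 31: x=[3.9306] v=[-2.8571]
Step 32: x=[3.7885] v=[-2.8419]
Step 33: x=[3.6476] v=[-2.8188]
Step 34: x=[3.5082] v=[-2.7877]
Step 35: x=[3.3708] v=[-2.7488]
Step 36: x=[3.2357] v=[-2.7022]
Step 37: x=[3.1033] v=[-2.6480]
Step 38: x=[2.9740] v=[-2.5863]
Step 39: x=[2.8481] v=[-2.5173]
Step 40: x=[2.7260] v=[-2.4413]
v[0] did not become non-negative within 40 steps; using fallback time=2.0000

Answer: 2.0000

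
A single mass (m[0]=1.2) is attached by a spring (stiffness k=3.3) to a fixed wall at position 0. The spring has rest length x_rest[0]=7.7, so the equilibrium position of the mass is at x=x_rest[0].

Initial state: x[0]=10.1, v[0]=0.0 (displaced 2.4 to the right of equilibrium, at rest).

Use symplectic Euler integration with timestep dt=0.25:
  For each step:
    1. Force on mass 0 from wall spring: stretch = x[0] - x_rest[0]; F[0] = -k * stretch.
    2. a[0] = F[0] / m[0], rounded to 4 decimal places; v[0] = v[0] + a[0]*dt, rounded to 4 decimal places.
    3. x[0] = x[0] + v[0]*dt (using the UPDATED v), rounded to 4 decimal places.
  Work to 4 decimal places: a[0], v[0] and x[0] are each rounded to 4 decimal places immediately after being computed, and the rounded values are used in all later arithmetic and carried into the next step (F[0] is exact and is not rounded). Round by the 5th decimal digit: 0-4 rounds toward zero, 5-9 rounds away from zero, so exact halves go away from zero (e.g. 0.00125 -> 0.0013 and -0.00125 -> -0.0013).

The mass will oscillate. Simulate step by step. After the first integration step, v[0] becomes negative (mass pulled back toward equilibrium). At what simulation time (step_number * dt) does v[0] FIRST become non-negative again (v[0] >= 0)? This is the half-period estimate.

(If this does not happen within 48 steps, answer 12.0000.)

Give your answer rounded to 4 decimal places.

Step 0: x=[10.1000] v=[0.0000]
Step 1: x=[9.6875] v=[-1.6500]
Step 2: x=[8.9334] v=[-3.0164]
Step 3: x=[7.9673] v=[-3.8644]
Step 4: x=[6.9553] v=[-4.0482]
Step 5: x=[6.0713] v=[-3.5362]
Step 6: x=[5.4672] v=[-2.4165]
Step 7: x=[5.2468] v=[-0.8815]
Step 8: x=[5.4481] v=[0.8051]
First v>=0 after going negative at step 8, time=2.0000

Answer: 2.0000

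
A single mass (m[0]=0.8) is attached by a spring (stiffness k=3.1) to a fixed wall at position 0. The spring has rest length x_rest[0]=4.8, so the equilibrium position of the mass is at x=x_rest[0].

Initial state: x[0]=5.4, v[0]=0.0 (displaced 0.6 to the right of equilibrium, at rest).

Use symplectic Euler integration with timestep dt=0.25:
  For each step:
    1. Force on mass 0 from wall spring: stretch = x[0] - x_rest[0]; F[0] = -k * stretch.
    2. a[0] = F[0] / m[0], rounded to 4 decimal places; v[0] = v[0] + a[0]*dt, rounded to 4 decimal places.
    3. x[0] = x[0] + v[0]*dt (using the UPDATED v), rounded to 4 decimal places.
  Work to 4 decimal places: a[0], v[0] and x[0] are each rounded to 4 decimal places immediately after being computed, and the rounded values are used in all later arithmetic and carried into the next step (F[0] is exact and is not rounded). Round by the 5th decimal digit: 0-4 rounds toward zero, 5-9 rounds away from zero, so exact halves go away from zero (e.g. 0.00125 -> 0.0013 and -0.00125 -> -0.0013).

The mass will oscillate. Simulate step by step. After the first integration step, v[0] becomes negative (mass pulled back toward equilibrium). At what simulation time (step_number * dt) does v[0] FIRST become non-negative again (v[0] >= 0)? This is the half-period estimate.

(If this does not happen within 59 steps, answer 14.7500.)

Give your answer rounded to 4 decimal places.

Answer: 1.7500

Derivation:
Step 0: x=[5.4000] v=[0.0000]
Step 1: x=[5.2547] v=[-0.5813]
Step 2: x=[4.9993] v=[-1.0218]
Step 3: x=[4.6956] v=[-1.2149]
Step 4: x=[4.4172] v=[-1.1138]
Step 5: x=[4.2315] v=[-0.7430]
Step 6: x=[4.1834] v=[-0.1923]
Step 7: x=[4.2847] v=[0.4050]
First v>=0 after going negative at step 7, time=1.7500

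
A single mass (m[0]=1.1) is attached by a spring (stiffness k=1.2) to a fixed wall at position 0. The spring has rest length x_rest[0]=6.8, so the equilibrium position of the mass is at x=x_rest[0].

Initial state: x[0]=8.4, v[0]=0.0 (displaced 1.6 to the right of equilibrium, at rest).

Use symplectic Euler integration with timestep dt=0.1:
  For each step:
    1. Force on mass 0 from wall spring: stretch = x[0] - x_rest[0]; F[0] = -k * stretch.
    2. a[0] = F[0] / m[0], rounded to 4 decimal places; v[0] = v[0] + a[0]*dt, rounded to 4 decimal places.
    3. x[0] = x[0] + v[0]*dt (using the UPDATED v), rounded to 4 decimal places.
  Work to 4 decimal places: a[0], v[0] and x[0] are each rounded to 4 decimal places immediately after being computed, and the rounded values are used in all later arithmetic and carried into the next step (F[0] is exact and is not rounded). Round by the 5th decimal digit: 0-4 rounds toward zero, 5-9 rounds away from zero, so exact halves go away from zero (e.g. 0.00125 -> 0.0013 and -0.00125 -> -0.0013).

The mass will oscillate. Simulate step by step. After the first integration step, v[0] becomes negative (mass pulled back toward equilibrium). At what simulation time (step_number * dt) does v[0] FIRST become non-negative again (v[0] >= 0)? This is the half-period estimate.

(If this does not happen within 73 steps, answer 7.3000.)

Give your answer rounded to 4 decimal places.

Answer: 3.1000

Derivation:
Step 0: x=[8.4000] v=[0.0000]
Step 1: x=[8.3825] v=[-0.1746]
Step 2: x=[8.3478] v=[-0.3472]
Step 3: x=[8.2962] v=[-0.5161]
Step 4: x=[8.2283] v=[-0.6793]
Step 5: x=[8.1448] v=[-0.8351]
Step 6: x=[8.0466] v=[-0.9818]
Step 7: x=[7.9348] v=[-1.1178]
Step 8: x=[7.8106] v=[-1.2416]
Step 9: x=[7.6754] v=[-1.3519]
Step 10: x=[7.5307] v=[-1.4474]
Step 11: x=[7.3780] v=[-1.5271]
Step 12: x=[7.2190] v=[-1.5902]
Step 13: x=[7.0554] v=[-1.6359]
Step 14: x=[6.8890] v=[-1.6638]
Step 15: x=[6.7217] v=[-1.6735]
Step 16: x=[6.5552] v=[-1.6650]
Step 17: x=[6.3914] v=[-1.6383]
Step 18: x=[6.2320] v=[-1.5937]
Step 19: x=[6.0788] v=[-1.5317]
Step 20: x=[5.9335] v=[-1.4530]
Step 21: x=[5.7977] v=[-1.3585]
Step 22: x=[5.6728] v=[-1.2492]
Step 23: x=[5.5602] v=[-1.1262]
Step 24: x=[5.4611] v=[-0.9910]
Step 25: x=[5.3766] v=[-0.8449]
Step 26: x=[5.3076] v=[-0.6896]
Step 27: x=[5.2549] v=[-0.5268]
Step 28: x=[5.2191] v=[-0.3582]
Step 29: x=[5.2005] v=[-0.1857]
Step 30: x=[5.1994] v=[-0.0112]
Step 31: x=[5.2157] v=[0.1634]
First v>=0 after going negative at step 31, time=3.1000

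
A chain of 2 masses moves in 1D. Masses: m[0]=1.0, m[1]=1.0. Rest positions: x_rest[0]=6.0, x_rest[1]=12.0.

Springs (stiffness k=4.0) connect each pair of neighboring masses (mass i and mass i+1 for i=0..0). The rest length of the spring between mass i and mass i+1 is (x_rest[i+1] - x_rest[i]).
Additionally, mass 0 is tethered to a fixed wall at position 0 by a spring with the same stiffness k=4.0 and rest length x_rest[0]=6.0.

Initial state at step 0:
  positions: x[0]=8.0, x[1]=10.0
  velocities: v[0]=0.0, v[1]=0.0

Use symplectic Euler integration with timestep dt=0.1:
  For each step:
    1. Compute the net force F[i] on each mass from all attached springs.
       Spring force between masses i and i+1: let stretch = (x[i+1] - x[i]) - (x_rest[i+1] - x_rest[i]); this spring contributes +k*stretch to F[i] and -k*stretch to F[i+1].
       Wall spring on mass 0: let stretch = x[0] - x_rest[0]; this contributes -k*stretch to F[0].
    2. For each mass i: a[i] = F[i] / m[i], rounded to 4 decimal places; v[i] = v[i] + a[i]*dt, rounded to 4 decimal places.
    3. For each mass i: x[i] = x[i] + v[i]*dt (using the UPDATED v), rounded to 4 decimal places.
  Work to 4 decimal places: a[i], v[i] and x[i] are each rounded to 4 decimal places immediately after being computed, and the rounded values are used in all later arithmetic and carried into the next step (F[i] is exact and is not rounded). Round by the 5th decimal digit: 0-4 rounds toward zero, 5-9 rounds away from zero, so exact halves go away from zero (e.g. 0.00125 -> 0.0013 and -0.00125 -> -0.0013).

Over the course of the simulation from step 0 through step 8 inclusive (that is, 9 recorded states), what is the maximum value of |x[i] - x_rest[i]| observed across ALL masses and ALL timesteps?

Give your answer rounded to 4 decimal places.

Answer: 2.3746

Derivation:
Step 0: x=[8.0000 10.0000] v=[0.0000 0.0000]
Step 1: x=[7.7600 10.1600] v=[-2.4000 1.6000]
Step 2: x=[7.3056 10.4640] v=[-4.5440 3.0400]
Step 3: x=[6.6853 10.8817] v=[-6.2029 4.1766]
Step 4: x=[5.9655 11.3715] v=[-7.1985 4.8980]
Step 5: x=[5.2233 11.8851] v=[-7.4223 5.1356]
Step 6: x=[4.5386 12.3722] v=[-6.8469 4.8709]
Step 7: x=[3.9857 12.7860] v=[-5.5289 4.1375]
Step 8: x=[3.6254 13.0877] v=[-3.6031 3.0174]
Max displacement = 2.3746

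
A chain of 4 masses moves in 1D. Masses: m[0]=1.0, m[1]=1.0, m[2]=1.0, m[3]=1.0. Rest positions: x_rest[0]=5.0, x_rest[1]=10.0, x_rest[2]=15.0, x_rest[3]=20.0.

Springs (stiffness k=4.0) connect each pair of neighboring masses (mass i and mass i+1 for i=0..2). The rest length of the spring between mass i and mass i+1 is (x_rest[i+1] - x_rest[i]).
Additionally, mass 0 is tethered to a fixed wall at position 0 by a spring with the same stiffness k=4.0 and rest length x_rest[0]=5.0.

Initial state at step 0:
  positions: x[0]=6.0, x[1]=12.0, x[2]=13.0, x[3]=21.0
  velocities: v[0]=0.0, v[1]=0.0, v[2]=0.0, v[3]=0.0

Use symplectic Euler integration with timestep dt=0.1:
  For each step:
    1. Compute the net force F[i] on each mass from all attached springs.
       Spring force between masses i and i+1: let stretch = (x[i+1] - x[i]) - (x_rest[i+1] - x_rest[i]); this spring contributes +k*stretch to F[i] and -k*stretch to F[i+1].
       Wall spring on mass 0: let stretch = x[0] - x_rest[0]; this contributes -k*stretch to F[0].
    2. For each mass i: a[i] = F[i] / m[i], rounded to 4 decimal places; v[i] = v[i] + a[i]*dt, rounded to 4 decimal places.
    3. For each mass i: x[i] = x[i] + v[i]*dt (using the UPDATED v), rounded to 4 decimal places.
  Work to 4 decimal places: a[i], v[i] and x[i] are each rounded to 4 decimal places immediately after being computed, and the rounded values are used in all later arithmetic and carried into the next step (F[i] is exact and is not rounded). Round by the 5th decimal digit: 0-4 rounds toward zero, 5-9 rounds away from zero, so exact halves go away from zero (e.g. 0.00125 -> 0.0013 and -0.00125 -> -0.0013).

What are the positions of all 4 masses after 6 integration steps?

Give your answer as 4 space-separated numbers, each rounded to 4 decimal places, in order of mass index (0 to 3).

Step 0: x=[6.0000 12.0000 13.0000 21.0000] v=[0.0000 0.0000 0.0000 0.0000]
Step 1: x=[6.0000 11.8000 13.2800 20.8800] v=[0.0000 -2.0000 2.8000 -1.2000]
Step 2: x=[5.9920 11.4272 13.8048 20.6560] v=[-0.0800 -3.7280 5.2480 -2.2400]
Step 3: x=[5.9617 10.9321 14.5085 20.3580] v=[-0.3027 -4.9510 7.0374 -2.9805]
Step 4: x=[5.8918 10.3812 15.3032 20.0260] v=[-0.6992 -5.5086 7.9466 -3.3203]
Step 5: x=[5.7658 9.8476 16.0899 19.7051] v=[-1.2602 -5.3356 7.8669 -3.2094]
Step 6: x=[5.5724 9.4005 16.7715 19.4396] v=[-1.9338 -4.4714 6.8161 -2.6555]

Answer: 5.5724 9.4005 16.7715 19.4396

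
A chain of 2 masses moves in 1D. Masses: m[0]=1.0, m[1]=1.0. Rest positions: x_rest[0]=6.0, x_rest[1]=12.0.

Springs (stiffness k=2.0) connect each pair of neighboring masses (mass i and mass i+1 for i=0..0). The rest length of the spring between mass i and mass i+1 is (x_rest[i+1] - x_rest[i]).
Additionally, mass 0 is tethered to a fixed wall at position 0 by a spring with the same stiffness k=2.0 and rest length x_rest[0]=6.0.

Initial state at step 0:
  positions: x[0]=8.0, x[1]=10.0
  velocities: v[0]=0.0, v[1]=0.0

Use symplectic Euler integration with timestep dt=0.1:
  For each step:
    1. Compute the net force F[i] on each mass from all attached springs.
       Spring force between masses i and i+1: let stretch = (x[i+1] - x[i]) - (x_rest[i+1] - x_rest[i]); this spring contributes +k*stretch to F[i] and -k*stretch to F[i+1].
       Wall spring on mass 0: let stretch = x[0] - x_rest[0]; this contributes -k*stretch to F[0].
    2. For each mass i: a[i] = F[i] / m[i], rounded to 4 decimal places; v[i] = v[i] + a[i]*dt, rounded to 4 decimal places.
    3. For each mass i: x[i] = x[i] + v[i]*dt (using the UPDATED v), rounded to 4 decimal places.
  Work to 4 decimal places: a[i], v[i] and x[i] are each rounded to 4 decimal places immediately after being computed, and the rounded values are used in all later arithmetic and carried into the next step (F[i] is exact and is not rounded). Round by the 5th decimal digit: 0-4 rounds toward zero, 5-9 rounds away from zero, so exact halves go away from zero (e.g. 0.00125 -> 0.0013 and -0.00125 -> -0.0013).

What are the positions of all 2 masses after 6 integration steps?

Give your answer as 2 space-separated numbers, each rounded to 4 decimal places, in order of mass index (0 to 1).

Step 0: x=[8.0000 10.0000] v=[0.0000 0.0000]
Step 1: x=[7.8800 10.0800] v=[-1.2000 0.8000]
Step 2: x=[7.6464 10.2360] v=[-2.3360 1.5600]
Step 3: x=[7.3117 10.4602] v=[-3.3474 2.2421]
Step 4: x=[6.8937 10.7414] v=[-4.1800 2.8124]
Step 5: x=[6.4148 11.0657] v=[-4.7892 3.2429]
Step 6: x=[5.9006 11.4170] v=[-5.1420 3.5127]

Answer: 5.9006 11.4170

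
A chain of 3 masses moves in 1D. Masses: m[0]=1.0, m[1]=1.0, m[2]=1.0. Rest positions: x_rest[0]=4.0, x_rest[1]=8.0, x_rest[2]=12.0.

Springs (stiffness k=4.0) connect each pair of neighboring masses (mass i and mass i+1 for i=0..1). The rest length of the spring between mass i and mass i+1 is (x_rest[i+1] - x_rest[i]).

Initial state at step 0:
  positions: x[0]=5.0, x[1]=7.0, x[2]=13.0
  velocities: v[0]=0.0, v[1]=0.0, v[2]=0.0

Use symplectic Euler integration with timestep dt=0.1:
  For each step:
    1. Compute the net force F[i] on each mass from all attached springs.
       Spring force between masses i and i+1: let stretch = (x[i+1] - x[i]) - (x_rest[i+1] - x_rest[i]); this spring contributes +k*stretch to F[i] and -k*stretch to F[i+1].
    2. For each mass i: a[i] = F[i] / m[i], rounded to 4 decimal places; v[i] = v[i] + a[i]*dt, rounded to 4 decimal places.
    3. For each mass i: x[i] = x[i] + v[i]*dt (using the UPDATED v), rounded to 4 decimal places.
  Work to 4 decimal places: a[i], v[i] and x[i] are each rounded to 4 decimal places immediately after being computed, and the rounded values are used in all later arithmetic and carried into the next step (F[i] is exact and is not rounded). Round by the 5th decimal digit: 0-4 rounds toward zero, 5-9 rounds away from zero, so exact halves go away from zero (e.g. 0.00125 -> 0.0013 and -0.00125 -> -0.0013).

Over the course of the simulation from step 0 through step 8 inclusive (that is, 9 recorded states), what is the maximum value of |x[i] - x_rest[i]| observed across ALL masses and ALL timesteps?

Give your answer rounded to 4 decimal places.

Answer: 1.6648

Derivation:
Step 0: x=[5.0000 7.0000 13.0000] v=[0.0000 0.0000 0.0000]
Step 1: x=[4.9200 7.1600 12.9200] v=[-0.8000 1.6000 -0.8000]
Step 2: x=[4.7696 7.4608 12.7696] v=[-1.5040 3.0080 -1.5040]
Step 3: x=[4.5669 7.8663 12.5669] v=[-2.0275 4.0550 -2.0275]
Step 4: x=[4.3361 8.3279 12.3361] v=[-2.3077 4.6155 -2.3077]
Step 5: x=[4.1050 8.7901 12.1050] v=[-2.3110 4.6221 -2.3110]
Step 6: x=[3.9013 9.1975 11.9013] v=[-2.0370 4.0740 -2.0370]
Step 7: x=[3.7495 9.5012 11.7495] v=[-1.5185 3.0370 -1.5185]
Step 8: x=[3.6677 9.6648 11.6677] v=[-0.8178 1.6356 -0.8178]
Max displacement = 1.6648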